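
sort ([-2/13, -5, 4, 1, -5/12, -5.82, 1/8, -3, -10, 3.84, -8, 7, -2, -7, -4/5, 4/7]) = [-10, -8, -7, -5.82, -5, -3, -2, -4/5, -5/12, -2/13, 1/8, 4/7, 1, 3.84, 4, 7]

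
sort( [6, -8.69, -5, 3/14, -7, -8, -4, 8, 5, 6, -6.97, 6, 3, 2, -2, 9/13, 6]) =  [-8.69, -8, -7, -6.97, -5, -4, -2, 3/14, 9/13, 2, 3, 5, 6, 6, 6, 6, 8]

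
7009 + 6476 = 13485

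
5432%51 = 26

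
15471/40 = 386 + 31/40 ≈ 386.78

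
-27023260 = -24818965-2204295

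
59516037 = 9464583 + 50051454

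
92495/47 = 1967 + 46/47 ≈ 1967.98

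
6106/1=6106=6106.00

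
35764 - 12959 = 22805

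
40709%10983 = 7760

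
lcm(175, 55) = 1925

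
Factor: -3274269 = -1*3^1*73^1*14951^1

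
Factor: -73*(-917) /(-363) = -1*3^(-1)*7^1*11^(-2)*73^1*131^1 = -66941/363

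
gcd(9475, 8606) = 1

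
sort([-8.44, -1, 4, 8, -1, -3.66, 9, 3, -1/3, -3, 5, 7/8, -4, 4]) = [-8.44, -4, -3.66, -3, -1, -1, -1/3, 7/8, 3, 4, 4, 5, 8, 9]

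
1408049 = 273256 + 1134793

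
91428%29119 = 4071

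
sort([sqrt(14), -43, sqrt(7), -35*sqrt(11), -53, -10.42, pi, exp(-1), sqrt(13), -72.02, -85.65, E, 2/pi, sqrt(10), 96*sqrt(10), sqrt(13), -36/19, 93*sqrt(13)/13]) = [-35*sqrt(11), -85.65, -72.02, -53, -43, -10.42, -36/19, exp(-1), 2/pi, sqrt(7), E, pi, sqrt(10), sqrt(13), sqrt(13), sqrt(14), 93*sqrt(13)/13, 96*sqrt(10)]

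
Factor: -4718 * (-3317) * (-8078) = -1 * 2^2 * 7^2 * 31^1 * 107^1 * 337^1 * 577^1 = -126417517268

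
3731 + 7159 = 10890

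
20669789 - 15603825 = 5065964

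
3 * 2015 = 6045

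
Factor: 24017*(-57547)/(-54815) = 5^(-1)*7^2*19^(-1)*47^1*73^1*577^(-1)*8221^1 = 1382106299/54815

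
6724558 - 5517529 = 1207029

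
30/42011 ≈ 0.000714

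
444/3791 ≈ 0.117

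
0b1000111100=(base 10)572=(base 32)hs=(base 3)210012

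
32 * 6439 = 206048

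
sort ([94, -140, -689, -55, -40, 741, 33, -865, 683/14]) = [-865, -689, -140, -55, -40, 33, 683/14, 94, 741]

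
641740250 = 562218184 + 79522066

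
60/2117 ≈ 0.0283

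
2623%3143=2623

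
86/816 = 43/408 ≈ 0.105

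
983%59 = 39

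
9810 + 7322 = 17132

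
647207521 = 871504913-224297392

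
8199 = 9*911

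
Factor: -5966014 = -1*2^1*17^1*227^1*773^1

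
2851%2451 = 400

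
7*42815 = 299705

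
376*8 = 3008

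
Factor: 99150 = 2^1*3^1*5^2*661^1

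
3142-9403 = -6261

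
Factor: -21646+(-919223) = -1*3^3*34847^1 = -940869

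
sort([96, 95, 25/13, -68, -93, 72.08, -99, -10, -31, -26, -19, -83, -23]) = [-99, -93, -83, -68, -31, -26, -23, -19, -10, 25/13, 72.08, 95, 96]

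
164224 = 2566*64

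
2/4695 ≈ 0.000426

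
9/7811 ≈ 0.00115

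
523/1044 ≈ 0.501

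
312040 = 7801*40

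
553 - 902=-349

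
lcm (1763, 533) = 22919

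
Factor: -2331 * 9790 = -1 * 2^1 * 3^2 * 5^1 * 7^1 * 11^1 * 37^1 * 89^1 = -22820490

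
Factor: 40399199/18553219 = 151^(-1) * 3677^1 * 10987^1 * 122869^(-1)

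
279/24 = 93/8 ≈ 11.63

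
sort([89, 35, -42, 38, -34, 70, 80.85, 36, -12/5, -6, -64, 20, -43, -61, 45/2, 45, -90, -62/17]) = [-90, -64, -61, -43, -42, -34, -6, -62/17, -12/5, 20, 45/2, 35, 36, 38, 45, 70, 80.85, 89]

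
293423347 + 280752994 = 574176341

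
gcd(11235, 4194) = 3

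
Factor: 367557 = 3^1 * 17^1 * 7207^1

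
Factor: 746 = 2^1 * 373^1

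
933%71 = 10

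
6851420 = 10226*670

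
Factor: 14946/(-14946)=-1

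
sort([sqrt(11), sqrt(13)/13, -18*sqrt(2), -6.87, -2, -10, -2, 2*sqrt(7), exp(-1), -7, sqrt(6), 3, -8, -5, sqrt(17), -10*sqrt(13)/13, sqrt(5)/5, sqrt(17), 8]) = [-18*sqrt(2), -10, -8, -7, -6.87, -5, -10*sqrt(13)/13, -2, -2, sqrt(13)/13, exp(-1), sqrt(5)/5, sqrt(6), 3, sqrt(11), sqrt(17), sqrt(17), 2*sqrt(7), 8]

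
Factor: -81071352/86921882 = -1 * 2^2 * 3^2 * 2843^(-1) * 15287^(-1) * 1125991^1 = -40535676/43460941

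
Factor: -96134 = -1 * 2^1 * 71^1 * 677^1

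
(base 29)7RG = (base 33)64K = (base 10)6686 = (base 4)1220132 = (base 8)15036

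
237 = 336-99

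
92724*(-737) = -68337588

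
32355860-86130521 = -53774661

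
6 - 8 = -2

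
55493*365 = 20254945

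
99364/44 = 24841/11 ≈ 2258.27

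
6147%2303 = 1541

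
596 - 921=-325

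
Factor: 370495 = 5^1 * 74099^1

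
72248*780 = 56353440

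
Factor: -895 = -1*5^1*179^1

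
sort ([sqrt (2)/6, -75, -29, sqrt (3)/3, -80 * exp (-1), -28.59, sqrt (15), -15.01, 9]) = [-75, -80 * exp (-1), -29, -28.59, -15.01, sqrt (2)/6, sqrt (3)/3, sqrt (15), 9]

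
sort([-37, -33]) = [-37, -33]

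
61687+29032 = 90719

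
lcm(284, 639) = 2556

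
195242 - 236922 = -41680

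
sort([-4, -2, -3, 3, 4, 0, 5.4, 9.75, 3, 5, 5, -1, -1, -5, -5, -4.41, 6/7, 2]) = [-5, -5, -4.41, -4, -3, -2, -1, -1, 0, 6/7, 2, 3, 3, 4, 5, 5, 5.4, 9.75]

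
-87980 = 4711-92691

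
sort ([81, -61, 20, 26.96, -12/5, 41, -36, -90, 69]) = [-90, -61, -36, -12/5, 20, 26.96, 41, 69, 81]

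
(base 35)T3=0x3FA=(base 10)1018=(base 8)1772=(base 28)18A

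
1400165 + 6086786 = 7486951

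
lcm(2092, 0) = 0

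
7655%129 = 44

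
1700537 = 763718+936819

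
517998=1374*377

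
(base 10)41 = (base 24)1h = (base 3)1112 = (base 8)51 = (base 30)1b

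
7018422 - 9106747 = -2088325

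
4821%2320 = 181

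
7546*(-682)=-5146372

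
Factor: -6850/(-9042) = 3^(-1)*5^2*11^(-1) = 25/33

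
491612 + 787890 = 1279502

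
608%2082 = 608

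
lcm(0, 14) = 0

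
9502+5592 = 15094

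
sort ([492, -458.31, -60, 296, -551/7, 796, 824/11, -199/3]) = [-458.31, -551/7, -199/3, -60, 824/11, 296, 492, 796]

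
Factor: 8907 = 3^1*2969^1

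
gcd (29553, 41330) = 1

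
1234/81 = 15+19/81≈15.23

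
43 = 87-44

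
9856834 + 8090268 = 17947102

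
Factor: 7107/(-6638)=-1*2^(-1)*3^1*23^1*103^1*3319^(-1) 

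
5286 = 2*2643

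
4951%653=380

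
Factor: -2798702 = -1 * 2^1 * 1399351^1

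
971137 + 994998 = 1966135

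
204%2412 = 204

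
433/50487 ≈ 0.00858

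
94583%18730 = 933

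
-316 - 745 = -1061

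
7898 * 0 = 0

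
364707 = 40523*9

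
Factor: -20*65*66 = -1*2^3*3^1*5^2*11^1*13^1 = -85800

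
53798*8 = 430384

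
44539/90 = 494 + 79/90 ≈ 494.88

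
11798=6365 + 5433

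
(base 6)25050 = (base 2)111001110110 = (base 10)3702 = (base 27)523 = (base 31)3qd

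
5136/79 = 65+1/79 ≈ 65.01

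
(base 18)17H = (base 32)EJ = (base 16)1D3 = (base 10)467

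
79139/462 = 171 + 137/462 ≈ 171.30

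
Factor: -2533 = -1 * 17^1 * 149^1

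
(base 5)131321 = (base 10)5211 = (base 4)1101123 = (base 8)12133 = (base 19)e85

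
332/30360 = 83/7590 ≈ 0.0109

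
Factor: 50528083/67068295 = 5^(-1) * 7^(-1) * 47^(-1) * 5297^1 * 9539^1 * 40771^(-1)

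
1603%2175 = 1603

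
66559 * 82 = 5457838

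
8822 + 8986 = 17808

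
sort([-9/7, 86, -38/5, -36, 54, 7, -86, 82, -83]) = [-86, -83, -36, -38/5, -9/7, 7, 54, 82, 86]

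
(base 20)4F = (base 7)164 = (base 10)95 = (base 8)137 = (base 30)35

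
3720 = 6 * 620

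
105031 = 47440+57591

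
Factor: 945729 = 3^3*35027^1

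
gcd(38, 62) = 2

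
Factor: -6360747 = -1*3^1*2120249^1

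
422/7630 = 211/3815 ≈ 0.0553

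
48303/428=112+367/428 ≈ 112.86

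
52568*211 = 11091848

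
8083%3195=1693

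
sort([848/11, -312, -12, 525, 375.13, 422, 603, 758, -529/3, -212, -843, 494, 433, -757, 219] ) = [-843, -757, -312, -212, -529/3, -12, 848/11, 219, 375.13, 422, 433, 494, 525, 603, 758] 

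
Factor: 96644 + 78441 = 5^1*19^2*97^1 = 175085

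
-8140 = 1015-9155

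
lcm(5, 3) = 15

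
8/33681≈0.000238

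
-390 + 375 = -15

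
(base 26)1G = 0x2A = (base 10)42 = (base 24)1I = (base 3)1120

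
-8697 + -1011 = -9708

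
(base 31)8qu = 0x214c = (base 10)8524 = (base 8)20514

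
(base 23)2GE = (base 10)1440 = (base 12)A00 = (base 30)1I0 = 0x5A0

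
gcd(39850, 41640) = 10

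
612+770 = 1382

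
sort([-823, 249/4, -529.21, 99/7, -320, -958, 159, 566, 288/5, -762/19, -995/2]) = [-958, -823, -529.21, -995/2, -320, -762/19, 99/7, 288/5, 249/4, 159, 566]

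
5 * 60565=302825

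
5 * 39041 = 195205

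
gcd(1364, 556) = 4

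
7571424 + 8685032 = 16256456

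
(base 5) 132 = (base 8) 52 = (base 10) 42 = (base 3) 1120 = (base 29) 1d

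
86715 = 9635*9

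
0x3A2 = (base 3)1021110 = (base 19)2AI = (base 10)930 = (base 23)1HA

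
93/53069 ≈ 0.00175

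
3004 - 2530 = 474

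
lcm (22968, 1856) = 183744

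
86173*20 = 1723460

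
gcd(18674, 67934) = 2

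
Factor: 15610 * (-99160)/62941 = -1 * 2^4 * 5^2 * 7^1 * 37^1 * 67^1 * 113^(-1) * 223^1 * 557^(-1) = -1547887600/62941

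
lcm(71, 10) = 710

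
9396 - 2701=6695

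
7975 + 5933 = 13908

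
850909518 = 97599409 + 753310109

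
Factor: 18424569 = 3^1*631^1*9733^1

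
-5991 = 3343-9334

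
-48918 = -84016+35098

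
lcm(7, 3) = 21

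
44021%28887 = 15134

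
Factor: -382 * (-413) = 2^1 * 7^1 * 59^1 * 191^1 = 157766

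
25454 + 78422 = 103876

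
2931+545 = 3476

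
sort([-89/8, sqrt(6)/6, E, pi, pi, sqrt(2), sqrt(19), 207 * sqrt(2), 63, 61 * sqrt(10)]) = [-89/8, sqrt(6)/6, sqrt(2), E, pi, pi, sqrt(19), 63, 61 * sqrt(10), 207 * sqrt(2)]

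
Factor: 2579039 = 157^1*16427^1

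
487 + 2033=2520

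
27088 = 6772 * 4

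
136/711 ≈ 0.191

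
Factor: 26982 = 2^1 * 3^2 * 1499^1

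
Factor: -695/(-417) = 3^(-1)*5^1 = 5/3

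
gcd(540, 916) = 4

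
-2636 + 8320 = 5684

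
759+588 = 1347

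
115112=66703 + 48409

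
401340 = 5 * 80268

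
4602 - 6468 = -1866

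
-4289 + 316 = -3973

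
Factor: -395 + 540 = 5^1*29^1 = 145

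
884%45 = 29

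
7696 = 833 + 6863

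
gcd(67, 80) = 1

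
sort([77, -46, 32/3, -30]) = [-46, -30, 32/3, 77]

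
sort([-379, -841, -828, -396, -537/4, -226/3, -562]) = [-841, -828, -562, -396, -379, -537/4, -226/3]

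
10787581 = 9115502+1672079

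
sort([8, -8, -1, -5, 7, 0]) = [-8, -5, -1, 0, 7, 8]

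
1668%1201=467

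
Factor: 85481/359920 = 2^(-4)*5^(-1)*19^1 = 19/80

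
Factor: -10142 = -1*2^1*11^1*461^1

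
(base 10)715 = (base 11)5a0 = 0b1011001011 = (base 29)oj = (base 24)15j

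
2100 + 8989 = 11089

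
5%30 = 5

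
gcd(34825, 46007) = 1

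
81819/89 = 919+28/89 ≈ 919.31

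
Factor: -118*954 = -1*2^2*3^2*53^1*59^1 = -112572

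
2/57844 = 1/28922≈0.0000346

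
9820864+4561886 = 14382750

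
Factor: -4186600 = -1 * 2^3 * 5^2 * 11^2 * 173^1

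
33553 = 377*89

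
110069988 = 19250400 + 90819588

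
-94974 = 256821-351795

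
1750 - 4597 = -2847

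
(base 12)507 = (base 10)727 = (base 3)222221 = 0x2d7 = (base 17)28d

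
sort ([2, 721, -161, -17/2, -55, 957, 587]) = [-161, -55, -17/2, 2, 587, 721, 957]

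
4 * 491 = 1964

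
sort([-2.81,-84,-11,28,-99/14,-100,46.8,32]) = [-100,-84,-11,-99/14,-2.81,28,32,46.8]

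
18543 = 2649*7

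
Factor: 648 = 2^3 * 3^4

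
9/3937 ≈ 0.00229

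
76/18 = 38/9 ≈ 4.22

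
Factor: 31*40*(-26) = -1*2^4*5^1*13^1*31^1 = -32240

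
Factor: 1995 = 3^1*5^1*7^1*19^1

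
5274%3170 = 2104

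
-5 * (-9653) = 48265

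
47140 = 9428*5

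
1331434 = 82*16237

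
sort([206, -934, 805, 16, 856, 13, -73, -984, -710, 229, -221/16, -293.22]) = [-984, -934, -710, -293.22, -73, -221/16, 13, 16, 206, 229, 805, 856]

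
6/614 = 3/307≈0.00977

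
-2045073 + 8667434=6622361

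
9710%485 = 10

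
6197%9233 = 6197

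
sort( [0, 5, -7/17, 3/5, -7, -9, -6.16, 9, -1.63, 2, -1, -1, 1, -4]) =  [-9, -7, -6.16, -4, -1.63, -1, -1, -7/17, 0, 3/5, 1, 2, 5, 9]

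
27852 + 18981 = 46833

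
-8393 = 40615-49008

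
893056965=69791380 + 823265585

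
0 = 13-13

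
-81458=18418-99876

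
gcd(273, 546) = 273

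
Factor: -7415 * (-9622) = 2^1 * 5^1 * 17^1 * 283^1 * 1483^1 = 71347130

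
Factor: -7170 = -1 * 2^1 * 3^1 * 5^1 * 239^1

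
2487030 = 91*27330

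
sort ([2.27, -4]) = [-4, 2.27]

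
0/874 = 0 = 0.00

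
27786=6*4631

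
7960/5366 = 3980/2683 ≈ 1.48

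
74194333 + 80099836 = 154294169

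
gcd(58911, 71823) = 807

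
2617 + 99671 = 102288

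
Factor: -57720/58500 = -1 * 2^1 * 3^(-1) * 5^(-2) * 37^1 = -74/75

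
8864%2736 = 656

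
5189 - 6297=-1108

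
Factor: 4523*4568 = 2^3*571^1*4523^1 = 20661064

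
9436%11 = 9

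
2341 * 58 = 135778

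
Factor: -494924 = -1*2^2*123731^1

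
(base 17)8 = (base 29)8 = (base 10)8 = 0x8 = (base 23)8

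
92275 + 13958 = 106233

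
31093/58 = 536 + 5/58 ≈ 536.09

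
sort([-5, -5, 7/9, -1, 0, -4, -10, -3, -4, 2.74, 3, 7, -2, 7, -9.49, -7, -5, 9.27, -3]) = [-10, -9.49, -7, -5, -5, -5, -4, -4, -3, -3, -2, -1, 0, 7/9, 2.74, 3, 7, 7, 9.27]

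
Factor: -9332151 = -1*3^1*3110717^1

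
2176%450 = 376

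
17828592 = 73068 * 244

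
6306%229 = 123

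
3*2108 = 6324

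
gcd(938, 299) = 1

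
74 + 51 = 125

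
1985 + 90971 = 92956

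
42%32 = 10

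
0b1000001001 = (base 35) ev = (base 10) 521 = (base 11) 434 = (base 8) 1011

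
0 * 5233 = 0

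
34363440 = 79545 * 432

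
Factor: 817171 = 19^1 * 41^1 * 1049^1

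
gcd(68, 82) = 2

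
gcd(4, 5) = 1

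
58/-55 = -1 - 3/55 ≈ -1.05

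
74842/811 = 92 + 230/811 ≈ 92.28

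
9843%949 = 353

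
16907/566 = 29 + 493/566 ≈ 29.87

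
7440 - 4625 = 2815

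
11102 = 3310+7792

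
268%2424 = 268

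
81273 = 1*81273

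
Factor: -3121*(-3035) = 5^1*607^1*3121^1 = 9472235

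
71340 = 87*820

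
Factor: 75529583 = 89^1*848647^1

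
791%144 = 71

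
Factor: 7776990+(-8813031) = -1*3^1*367^1*941^1 = -1036041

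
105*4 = 420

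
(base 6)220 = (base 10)84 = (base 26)36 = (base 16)54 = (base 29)2q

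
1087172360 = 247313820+839858540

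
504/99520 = 63/12440 ≈ 0.00506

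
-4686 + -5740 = -10426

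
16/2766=8/1383 ≈ 0.00578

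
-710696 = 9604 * (-74)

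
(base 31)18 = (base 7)54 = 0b100111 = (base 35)14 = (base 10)39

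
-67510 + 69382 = 1872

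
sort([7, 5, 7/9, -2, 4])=[-2, 7/9, 4, 5, 7]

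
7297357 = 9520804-2223447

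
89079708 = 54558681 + 34521027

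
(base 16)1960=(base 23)c6a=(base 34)5l2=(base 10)6496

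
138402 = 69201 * 2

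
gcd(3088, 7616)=16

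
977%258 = 203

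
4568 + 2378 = 6946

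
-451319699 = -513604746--62285047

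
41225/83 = 496 + 57/83 ≈ 496.69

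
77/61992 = 11/8856 ≈ 0.00124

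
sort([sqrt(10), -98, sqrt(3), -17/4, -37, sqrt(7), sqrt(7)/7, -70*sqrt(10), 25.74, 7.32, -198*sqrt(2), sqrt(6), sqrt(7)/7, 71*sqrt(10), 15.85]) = [-198*sqrt(2), -70*sqrt(10), -98, -37, -17/4, sqrt(7)/7, sqrt(7)/7, sqrt(3), sqrt(6), sqrt(7), sqrt(10), 7.32, 15.85, 25.74, 71*sqrt(10)]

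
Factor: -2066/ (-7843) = 2^1*11^ (-1)*23^ (-1)*31^ (-1)*1033^1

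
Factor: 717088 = 2^5*22409^1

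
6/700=3/350 ≈ 0.00857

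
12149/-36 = -337-17/36≈-337.47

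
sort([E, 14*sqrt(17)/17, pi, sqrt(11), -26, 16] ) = [-26, E, pi, sqrt(11), 14*sqrt(17)/17, 16] 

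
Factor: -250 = -1 * 2^1 * 5^3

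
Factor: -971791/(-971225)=5^(-2) * 53^(-1) * 61^1 * 89^1 * 179^1 * 733^(-1)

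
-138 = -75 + -63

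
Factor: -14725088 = -1*2^5*7^2*9391^1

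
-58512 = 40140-98652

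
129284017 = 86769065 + 42514952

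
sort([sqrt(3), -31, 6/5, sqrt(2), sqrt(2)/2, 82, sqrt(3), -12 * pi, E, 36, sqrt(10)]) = [-12 * pi, -31, sqrt(2)/2, 6/5, sqrt(2), sqrt(3), sqrt(3), E, sqrt(10), 36, 82]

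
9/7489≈0.00120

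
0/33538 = 0 = 0.00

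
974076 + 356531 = 1330607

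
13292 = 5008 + 8284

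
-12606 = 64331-76937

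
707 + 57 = 764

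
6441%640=41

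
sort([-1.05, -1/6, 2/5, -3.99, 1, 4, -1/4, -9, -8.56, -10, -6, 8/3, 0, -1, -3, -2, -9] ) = [-10, -9, -9, -8.56, -6, -3.99, -3, -2, -1.05, -1, -1/4, -1/6, 0, 2/5, 1, 8/3, 4] 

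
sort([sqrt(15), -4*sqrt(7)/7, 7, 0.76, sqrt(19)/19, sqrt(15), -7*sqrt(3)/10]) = [-4*sqrt(7)/7, -7*sqrt(3)/10, sqrt(19)/19, 0.76, sqrt(15), sqrt(15), 7]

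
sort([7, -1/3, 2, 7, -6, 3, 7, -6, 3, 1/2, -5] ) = [-6, -6, -5, -1/3, 1/2, 2, 3, 3, 7, 7, 7] 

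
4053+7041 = 11094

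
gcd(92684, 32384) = 4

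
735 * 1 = 735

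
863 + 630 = 1493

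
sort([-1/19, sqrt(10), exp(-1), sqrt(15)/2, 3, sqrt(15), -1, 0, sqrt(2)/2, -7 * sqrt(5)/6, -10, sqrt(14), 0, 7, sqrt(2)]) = [-10, -7 * sqrt(5)/6, -1, -1/19, 0, 0, exp(-1), sqrt(2)/2, sqrt(2), sqrt(15)/2, 3, sqrt(10), sqrt(14), sqrt(15), 7]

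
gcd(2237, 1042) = 1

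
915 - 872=43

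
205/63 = 3+16/63 ≈ 3.25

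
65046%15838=1694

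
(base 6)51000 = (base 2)1101000101000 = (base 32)6h8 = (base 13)3081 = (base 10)6696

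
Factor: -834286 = -1*2^1*43^1*89^1*109^1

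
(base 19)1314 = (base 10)7965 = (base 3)101221000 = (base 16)1f1d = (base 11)5a91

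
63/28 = 2 + 1/4 = 2.25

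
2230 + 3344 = 5574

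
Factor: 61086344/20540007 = 2^3*3^(-3)*11^1*19^(-1)*23^1*30181^1*40039^(-1)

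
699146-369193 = 329953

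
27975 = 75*373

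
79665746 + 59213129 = 138878875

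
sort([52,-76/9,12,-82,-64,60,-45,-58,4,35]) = [-82,-64,-58,-45,-76/9,4,12,35,52,60]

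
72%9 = 0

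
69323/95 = 729 + 68/95 ≈ 729.72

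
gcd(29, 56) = 1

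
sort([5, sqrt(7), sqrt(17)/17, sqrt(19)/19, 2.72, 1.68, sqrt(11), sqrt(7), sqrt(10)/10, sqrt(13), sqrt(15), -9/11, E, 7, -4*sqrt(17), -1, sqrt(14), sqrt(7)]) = [-4*sqrt(17), -1, -9/11, sqrt(19)/19, sqrt(17)/17, sqrt(10)/10, 1.68, sqrt(7), sqrt(7), sqrt(7), E, 2.72, sqrt(11), sqrt(13), sqrt(14), sqrt(15), 5, 7]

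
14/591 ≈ 0.0237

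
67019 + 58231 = 125250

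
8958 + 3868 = 12826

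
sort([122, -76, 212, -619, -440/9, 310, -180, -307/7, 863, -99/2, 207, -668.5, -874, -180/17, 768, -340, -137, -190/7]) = [-874, -668.5, -619, -340, -180, -137, -76, -99/2, -440/9, -307/7, -190/7, -180/17, 122, 207, 212, 310, 768, 863]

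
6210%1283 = 1078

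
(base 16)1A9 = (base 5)3200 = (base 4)12221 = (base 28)F5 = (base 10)425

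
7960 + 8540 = 16500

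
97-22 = 75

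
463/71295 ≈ 0.00649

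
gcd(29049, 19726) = 1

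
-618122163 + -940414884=-1558537047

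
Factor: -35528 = -1*2^3*4441^1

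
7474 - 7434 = 40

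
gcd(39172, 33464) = 4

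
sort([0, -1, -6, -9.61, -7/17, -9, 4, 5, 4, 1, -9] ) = [-9.61, -9, -9, -6, -1, -7/17, 0, 1, 4, 4, 5] 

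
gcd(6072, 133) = 1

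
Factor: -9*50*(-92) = 2^3*3^2*5^2*23^1 = 41400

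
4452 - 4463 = -11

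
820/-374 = -410/187 ≈ -2.19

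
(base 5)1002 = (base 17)78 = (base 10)127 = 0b1111111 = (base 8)177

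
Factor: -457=-1 * 457^1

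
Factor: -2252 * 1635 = -1 * 2^2 * 3^1 * 5^1 * 109^1 * 563^1 = -3682020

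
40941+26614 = 67555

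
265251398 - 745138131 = -479886733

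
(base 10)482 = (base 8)742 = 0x1e2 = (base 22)lk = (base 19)167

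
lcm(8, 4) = 8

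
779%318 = 143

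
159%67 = 25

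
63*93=5859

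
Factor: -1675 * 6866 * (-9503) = 2^1 * 5^2 * 13^1 * 17^1 * 43^1 * 67^1 * 3433^1 = 109289726650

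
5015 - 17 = 4998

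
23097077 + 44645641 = 67742718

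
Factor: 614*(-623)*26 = -1*2^2*7^1*13^1*89^1*307^1 = -9945572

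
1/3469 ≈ 0.000288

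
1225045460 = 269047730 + 955997730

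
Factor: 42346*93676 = 2^3*11^1*31^1*683^1*2129^1 = 3966803896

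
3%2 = 1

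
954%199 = 158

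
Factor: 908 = 2^2*227^1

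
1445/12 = 120 + 5/12 ≈ 120.42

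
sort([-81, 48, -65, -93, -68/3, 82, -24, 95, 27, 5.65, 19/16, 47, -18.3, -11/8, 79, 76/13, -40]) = [-93, -81, -65, -40, -24, -68/3, -18.3, -11/8, 19/16, 5.65, 76/13, 27, 47, 48, 79, 82, 95]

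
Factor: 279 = 3^2 * 31^1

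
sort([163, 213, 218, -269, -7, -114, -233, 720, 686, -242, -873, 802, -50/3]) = [-873, -269, -242, -233, -114, -50/3, -7, 163, 213, 218, 686, 720, 802]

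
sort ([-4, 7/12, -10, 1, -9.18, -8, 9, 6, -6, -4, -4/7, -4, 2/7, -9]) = [-10, -9.18, -9, -8, -6, -4, -4, -4, -4/7, 2/7, 7/12, 1, 6, 9]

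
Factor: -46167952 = -1*2^4*2885497^1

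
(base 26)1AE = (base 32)TM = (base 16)3B6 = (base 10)950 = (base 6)4222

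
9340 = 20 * 467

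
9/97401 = 3/32467 ≈ 0.0000924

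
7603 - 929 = 6674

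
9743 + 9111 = 18854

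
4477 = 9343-4866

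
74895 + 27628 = 102523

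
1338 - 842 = 496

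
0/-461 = 0 = 0.00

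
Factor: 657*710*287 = 2^1*3^2*5^1*7^1*41^1*71^1*73^1 = 133876890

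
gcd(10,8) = 2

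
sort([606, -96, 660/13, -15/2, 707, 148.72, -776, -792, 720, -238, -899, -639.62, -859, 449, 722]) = [-899, -859, -792, -776, -639.62, -238, -96, -15/2, 660/13, 148.72, 449, 606, 707, 720, 722]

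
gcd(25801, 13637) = 1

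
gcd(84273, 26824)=7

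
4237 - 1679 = 2558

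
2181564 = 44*49581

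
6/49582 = 3/24791 ≈ 0.000121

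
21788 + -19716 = 2072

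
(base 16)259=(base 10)601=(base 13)373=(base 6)2441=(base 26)n3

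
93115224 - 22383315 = 70731909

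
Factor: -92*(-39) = 2^2*3^1*13^1*23^1 = 3588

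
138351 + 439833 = 578184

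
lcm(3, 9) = 9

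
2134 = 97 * 22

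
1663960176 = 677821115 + 986139061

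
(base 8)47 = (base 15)29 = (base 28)1b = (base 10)39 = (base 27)1c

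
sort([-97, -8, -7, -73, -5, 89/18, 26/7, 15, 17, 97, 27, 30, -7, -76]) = [-97, -76, -73, -8, -7, -7, -5, 26/7, 89/18, 15, 17, 27, 30, 97]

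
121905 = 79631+42274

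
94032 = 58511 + 35521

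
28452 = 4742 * 6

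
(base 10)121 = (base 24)51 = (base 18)6d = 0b1111001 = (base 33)3m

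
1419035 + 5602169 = 7021204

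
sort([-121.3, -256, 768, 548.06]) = [-256, -121.3, 548.06, 768]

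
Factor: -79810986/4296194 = -1*3^1*7^(-1)*306871^(-1)*13301831^1 = -39905493/2148097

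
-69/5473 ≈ -0.0126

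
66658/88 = 757+21/44 ≈ 757.48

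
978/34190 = 489/17095 ≈ 0.0286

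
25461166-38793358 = -13332192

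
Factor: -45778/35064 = -1 * 2^ (-2) * 3^ (-2) * 47^1 = -47/36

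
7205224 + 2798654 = 10003878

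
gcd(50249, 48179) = 1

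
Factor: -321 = -1 * 3^1 * 107^1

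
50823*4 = 203292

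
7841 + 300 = 8141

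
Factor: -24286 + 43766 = 2^3 * 5^1 * 487^1 = 19480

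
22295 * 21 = 468195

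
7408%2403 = 199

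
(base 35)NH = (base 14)42A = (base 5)11242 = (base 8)1466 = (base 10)822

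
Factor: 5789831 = 79^1 * 83^1 * 883^1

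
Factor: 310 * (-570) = -1 * 2^2 * 3^1 * 5^2 * 19^1 * 31^1 = -176700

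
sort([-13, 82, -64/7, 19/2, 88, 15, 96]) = [-13, -64/7, 19/2, 15, 82, 88, 96]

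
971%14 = 5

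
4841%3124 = 1717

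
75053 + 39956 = 115009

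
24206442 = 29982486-5776044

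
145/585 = 29/117 ≈ 0.248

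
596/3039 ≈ 0.196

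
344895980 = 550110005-205214025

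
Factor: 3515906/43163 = 2^1 * 2539^(-1) * 103409^1 = 206818/2539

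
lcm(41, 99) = 4059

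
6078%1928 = 294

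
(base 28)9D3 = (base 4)1303333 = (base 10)7423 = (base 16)1CFF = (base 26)APD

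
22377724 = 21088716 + 1289008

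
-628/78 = -314/39 ≈ -8.05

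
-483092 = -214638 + -268454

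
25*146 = 3650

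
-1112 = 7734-8846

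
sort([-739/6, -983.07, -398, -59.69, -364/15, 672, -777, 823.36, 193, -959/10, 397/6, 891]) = [-983.07, -777, -398, -739/6, -959/10, -59.69, -364/15, 397/6, 193, 672, 823.36, 891]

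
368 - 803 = -435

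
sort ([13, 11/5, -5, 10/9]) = [-5, 10/9, 11/5, 13]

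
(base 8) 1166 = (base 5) 10010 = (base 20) 1ba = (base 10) 630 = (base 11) 523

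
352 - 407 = -55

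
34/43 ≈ 0.791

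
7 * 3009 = 21063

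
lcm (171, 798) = 2394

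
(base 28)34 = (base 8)130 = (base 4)1120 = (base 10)88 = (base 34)2k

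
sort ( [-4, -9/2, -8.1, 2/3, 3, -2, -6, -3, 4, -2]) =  [-8.1, -6, -9/2, -4, -3, -2, -2, 2/3, 3, 4]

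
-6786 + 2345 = -4441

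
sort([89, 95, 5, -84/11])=[-84/11, 5, 89, 95]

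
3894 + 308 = 4202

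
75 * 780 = 58500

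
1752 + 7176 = 8928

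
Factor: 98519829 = 3^1 * 31^1 * 353^1 * 3001^1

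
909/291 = 3 + 12/97 ≈ 3.12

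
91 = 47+44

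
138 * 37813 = 5218194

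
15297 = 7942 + 7355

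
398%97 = 10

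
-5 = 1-6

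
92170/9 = 10241 + 1/9 ≈ 10241.11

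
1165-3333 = -2168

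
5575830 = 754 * 7395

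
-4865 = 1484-6349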